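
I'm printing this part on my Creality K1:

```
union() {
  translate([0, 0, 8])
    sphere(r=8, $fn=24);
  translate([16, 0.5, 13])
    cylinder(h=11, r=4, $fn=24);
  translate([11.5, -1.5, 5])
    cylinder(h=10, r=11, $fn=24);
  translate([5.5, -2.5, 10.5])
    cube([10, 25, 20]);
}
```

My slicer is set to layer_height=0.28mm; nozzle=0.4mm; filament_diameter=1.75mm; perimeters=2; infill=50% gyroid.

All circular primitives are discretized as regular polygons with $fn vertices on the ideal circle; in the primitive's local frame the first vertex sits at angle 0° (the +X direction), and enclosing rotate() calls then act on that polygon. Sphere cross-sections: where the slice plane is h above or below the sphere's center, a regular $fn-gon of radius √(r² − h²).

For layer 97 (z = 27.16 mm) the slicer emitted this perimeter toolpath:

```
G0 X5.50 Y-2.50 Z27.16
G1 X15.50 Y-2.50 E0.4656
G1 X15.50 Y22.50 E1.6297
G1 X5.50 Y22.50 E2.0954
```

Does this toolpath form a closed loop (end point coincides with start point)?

no

Start point (G0): (5.50, -2.50). End point (last G1): the path does not return to the start — open.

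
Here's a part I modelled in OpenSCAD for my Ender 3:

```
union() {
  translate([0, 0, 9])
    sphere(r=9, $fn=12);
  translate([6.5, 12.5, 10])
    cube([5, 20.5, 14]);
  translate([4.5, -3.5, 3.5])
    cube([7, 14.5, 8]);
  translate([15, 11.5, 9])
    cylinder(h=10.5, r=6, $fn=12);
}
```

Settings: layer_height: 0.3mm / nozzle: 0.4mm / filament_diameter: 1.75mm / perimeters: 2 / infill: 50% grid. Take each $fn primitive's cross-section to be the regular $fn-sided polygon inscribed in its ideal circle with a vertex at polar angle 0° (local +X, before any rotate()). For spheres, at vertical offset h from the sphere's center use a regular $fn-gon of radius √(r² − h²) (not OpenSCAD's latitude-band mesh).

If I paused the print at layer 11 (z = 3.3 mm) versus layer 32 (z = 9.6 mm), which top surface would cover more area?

Layer 11 (z = 3.3): the sphere: section is a regular 12-gon, circumradius = √(r²−h²) = √(9²−5.7²) = 6.965 (area = (12/2)·6.965²·sin(360°/12) = 145.53 mm²); the cube at (6.5, 12.5) is absent (z outside [10, 24]); the cube at (4.5, -3.5) is not intersected at this z (z outside [3.5, 11.5]); the cylinder at (15, 11.5) is not intersected at this z (z outside [9, 19.5]); Merging all regions: only the r=9 sphere is present, so the union is just that shape — area = 145.53 mm². So its area = 145.53 mm². Layer 32 (z = 9.6): the r=9 sphere contributes a regular 12-gon of circumradius √(9²−0.6²) = 8.980 (area = (12/2)·8.980²·sin(360°/12) = 241.92 mm²); the cube at (6.5, 12.5) does not reach this height (z outside [10, 24]); the 7×14.5 cube at (4.5, -3.5) contributes its full rectangle (area 101.50 mm²); the r=6 cylinder at (15, 11.5) contributes a regular 12-gon of circumradius 6 (area = (12/2)·6.000²·sin(360°/12) = 108.00 mm²); Combining (union): the regions partially overlap — summed areas 451.42 mm² minus the doubly-counted overlap 43.34 mm² gives 408.08 mm² — area = 408.08 mm². So its area = 408.08 mm². Layer 32 is larger (408.08 vs 145.53 mm²).

layer 32 (z = 9.6 mm)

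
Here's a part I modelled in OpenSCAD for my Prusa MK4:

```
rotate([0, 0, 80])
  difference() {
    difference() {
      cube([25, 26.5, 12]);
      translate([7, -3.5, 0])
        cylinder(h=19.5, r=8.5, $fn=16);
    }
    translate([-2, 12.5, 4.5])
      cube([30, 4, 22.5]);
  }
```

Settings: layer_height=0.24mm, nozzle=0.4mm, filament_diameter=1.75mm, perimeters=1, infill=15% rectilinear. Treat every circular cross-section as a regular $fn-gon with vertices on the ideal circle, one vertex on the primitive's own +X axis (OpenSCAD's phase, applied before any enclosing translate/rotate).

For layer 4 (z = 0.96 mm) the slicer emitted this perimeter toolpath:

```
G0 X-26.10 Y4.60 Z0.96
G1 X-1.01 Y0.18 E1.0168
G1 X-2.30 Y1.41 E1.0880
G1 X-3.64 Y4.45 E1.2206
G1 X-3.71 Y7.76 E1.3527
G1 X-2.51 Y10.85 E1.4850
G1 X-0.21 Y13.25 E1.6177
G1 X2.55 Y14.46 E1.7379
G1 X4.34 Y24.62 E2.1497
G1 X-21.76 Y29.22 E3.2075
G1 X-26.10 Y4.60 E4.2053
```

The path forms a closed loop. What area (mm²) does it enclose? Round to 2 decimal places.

609.32 mm²

Apply the shoelace formula to the sequence of (X, Y) vertices; enclosed area = 609.32 mm².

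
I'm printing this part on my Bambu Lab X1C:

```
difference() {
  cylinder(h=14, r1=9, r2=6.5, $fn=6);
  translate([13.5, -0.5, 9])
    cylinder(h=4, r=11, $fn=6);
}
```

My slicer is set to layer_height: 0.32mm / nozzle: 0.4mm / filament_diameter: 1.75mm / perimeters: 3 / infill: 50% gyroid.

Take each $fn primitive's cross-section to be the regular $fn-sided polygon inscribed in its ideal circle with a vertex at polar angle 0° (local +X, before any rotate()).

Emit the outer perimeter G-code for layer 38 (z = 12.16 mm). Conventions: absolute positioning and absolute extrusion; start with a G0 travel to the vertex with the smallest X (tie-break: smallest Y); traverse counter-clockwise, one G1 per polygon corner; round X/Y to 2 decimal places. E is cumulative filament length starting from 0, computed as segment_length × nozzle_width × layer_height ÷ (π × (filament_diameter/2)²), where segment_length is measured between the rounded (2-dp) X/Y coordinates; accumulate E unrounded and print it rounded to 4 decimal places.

G0 X-6.83 Y0.00 Z12.16
G1 X-3.41 Y-5.91 E0.3634
G1 X3.41 Y-5.91 E0.7263
G1 X4.52 Y-4.00 E0.8439
G1 X2.50 Y-0.50 E1.0589
G1 X4.81 Y3.50 E1.3047
G1 X3.41 Y5.91 E1.4531
G1 X-3.41 Y5.91 E1.8160
G1 X-6.83 Y0.00 E2.1794

At z = 12.16 mm: the cone (r1=9→r2=6.5) has section circumradius 6.829 here — a regular 6-gon; the r=11 cylinder at (13.5, -0.5) contributes a regular 6-gon of circumradius 11; Taking the first minus the rest: starting from the cone, the r=11 cylinder at (13.5, -0.5) partially overlaps it — only the 16.15 mm² overlap (of its 314.37 mm²) is removed, clipping the outline — 1 connected region. The outline is a single polygon with 8 vertices. Extrusion per mm of travel: 0.4 × 0.32 / (π × 0.875²) = 0.053216. Accumulating E over each segment gives final E = 2.1794.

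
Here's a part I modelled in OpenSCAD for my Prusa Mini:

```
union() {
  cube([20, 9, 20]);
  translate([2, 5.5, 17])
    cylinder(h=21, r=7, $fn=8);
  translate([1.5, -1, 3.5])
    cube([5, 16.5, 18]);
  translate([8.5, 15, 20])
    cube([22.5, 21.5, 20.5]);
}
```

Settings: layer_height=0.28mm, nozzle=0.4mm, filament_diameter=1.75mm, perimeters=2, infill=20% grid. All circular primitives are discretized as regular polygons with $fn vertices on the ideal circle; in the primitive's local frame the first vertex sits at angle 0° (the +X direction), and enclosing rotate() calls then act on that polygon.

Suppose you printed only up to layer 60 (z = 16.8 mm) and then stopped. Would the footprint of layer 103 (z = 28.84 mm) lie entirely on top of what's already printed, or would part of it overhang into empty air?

Compare the two slices. At z = 16.8: the 20×9 cube contributes its full rectangle (area 180.00 mm²); the cylinder at (2, 5.5) is absent (z outside [17, 38]); the cube at (1.5, -1) is present — its section is the full 5×16.5 rectangle (area 82.50 mm²); the cube at (8.5, 15) does not reach this height (z outside [20, 40.5]); Merging all regions: the regions partially overlap — summed areas 262.50 mm² minus the doubly-counted overlap 45.00 mm² gives 217.50 mm² — area = 217.50 mm². At z = 28.84: the cube is not intersected at this z (z outside [0, 20]); the cylinder at (2, 5.5): section is a regular 8-gon, circumradius r=7 (area = (8/2)·7.000²·sin(360°/8) = 138.59 mm²); the cube at (1.5, -1) does not reach this height (z outside [3.5, 21.5]); the cube at (8.5, 15) is present — its section is the full 22.5×21.5 rectangle (area 483.75 mm²); Taking the union: the 2 present regions are separate (no shared area or edge), so areas and boundary lengths simply add and each stays a separate island — area = 622.34 mm². Checking containment: at z = 28.84 the cross-section extends beyond the z = 16.8 cross-section by about 534.28 mm².

part overhangs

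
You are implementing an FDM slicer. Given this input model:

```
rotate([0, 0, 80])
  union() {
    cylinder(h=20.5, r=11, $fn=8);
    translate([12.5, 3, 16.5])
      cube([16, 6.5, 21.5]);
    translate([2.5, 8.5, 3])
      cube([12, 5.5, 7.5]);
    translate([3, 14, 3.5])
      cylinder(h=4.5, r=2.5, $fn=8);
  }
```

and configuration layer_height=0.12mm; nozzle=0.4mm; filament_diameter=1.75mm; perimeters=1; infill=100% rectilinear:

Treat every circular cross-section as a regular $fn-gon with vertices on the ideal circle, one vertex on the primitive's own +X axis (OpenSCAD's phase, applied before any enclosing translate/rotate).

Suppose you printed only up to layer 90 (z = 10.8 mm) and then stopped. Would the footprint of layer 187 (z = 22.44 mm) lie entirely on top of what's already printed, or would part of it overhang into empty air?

Compare the two slices. At z = 10.8: the r=11 cylinder contributes a regular 8-gon of circumradius 11 (area = (8/2)·11.000²·sin(360°/8) = 342.24 mm²); the cube at (12.5, 3) is absent (z outside [16.5, 38]); the cube at (2.5, 8.5) does not reach this height (z outside [3, 10.5]); the cylinder at (3, 14) is absent (z outside [3.5, 8]); Merging all regions: only the r=11 cylinder is present, so the union is just that shape — area = 342.24 mm²; (rotated 80° about Z; rotation is an isometry so areas/perimeters/island counts are preserved). At z = 22.44: the cylinder does not reach this height (z outside [0, 20.5]); the 16×6.5 cube at (12.5, 3) contributes its full rectangle (area 104.00 mm²); the cube at (2.5, 8.5) is not intersected at this z (z outside [3, 10.5]); the cylinder at (3, 14) is not intersected at this z (z outside [3.5, 8]); Combining (union): only the 16×6.5 cube at (12.5, 3) is present, so the union is just that shape — area = 104.00 mm²; (rotated 80° about Z; rotation is an isometry so areas/perimeters/island counts are preserved). Checking containment: at z = 22.44 the cross-section extends beyond the z = 10.8 cross-section by about 104.00 mm².

part overhangs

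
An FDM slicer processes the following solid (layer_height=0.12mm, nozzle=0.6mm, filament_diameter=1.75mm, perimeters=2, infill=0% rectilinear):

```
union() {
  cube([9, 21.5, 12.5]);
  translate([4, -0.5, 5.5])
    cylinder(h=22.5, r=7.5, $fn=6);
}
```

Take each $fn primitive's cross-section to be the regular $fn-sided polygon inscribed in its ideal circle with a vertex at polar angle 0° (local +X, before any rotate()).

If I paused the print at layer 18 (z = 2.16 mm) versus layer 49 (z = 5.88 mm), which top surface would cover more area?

layer 49 (z = 5.88 mm)

Layer 18 (z = 2.16): the cube (footprint 9×21.5) is included at this height (area 193.50 mm²); the cylinder at (4, -0.5) does not reach this height (z outside [5.5, 28]); Taking the union: only the 9×21.5 cube is present, so the union is just that shape — area = 193.50 mm². So its area = 193.50 mm². Layer 49 (z = 5.88): the 9×21.5 cube contributes its full rectangle (area 193.50 mm²); the cylinder at (4, -0.5): section is a regular 6-gon, circumradius r=7.5 (area = (6/2)·7.500²·sin(360°/6) = 146.14 mm²); Merging all regions: the regions partially overlap — summed areas 339.64 mm² minus the doubly-counted overlap 52.55 mm² gives 287.09 mm² — area = 287.09 mm². So its area = 287.09 mm². Layer 49 is larger (287.09 vs 193.50 mm²).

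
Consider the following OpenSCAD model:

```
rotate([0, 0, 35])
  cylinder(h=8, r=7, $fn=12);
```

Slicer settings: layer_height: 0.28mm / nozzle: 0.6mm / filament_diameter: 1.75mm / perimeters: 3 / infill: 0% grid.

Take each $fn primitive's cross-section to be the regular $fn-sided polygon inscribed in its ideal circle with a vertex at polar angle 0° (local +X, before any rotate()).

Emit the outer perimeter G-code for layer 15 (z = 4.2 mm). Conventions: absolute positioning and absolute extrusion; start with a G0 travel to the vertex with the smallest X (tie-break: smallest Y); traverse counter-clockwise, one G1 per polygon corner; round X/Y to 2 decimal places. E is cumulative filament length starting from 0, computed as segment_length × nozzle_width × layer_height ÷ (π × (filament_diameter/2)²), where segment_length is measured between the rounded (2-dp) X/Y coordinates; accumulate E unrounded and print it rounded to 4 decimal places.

At z = 4.2 mm: the cylinder: section is a regular 12-gon, circumradius r=7; (rotated 35° about Z; rotation is an isometry so areas/perimeters/island counts are preserved). The outline is a single polygon with 12 vertices. Extrusion per mm of travel: 0.6 × 0.28 / (π × 0.875²) = 0.069846. Accumulating E over each segment gives final E = 3.0360.

G0 X-6.97 Y-0.61 Z4.20
G1 X-5.73 Y-4.02 E0.2534
G1 X-2.96 Y-6.34 E0.5058
G1 X0.61 Y-6.97 E0.7590
G1 X4.02 Y-5.73 E1.0124
G1 X6.34 Y-2.96 E1.2648
G1 X6.97 Y0.61 E1.5180
G1 X5.73 Y4.02 E1.7714
G1 X2.96 Y6.34 E2.0238
G1 X-0.61 Y6.97 E2.2770
G1 X-4.02 Y5.73 E2.5305
G1 X-6.34 Y2.96 E2.7828
G1 X-6.97 Y-0.61 E3.0360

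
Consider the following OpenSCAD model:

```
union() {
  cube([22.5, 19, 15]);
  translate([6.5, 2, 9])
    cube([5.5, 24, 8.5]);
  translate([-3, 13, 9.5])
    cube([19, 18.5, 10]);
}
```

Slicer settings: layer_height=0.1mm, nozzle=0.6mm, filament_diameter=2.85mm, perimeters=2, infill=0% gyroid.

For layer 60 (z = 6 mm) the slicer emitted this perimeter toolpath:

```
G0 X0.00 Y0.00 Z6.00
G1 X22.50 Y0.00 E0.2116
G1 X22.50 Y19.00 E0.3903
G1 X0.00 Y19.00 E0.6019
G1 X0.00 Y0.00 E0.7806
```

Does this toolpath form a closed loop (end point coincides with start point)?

yes

Start point (G0): (0.00, 0.00). End point (last G1): the path returns to the start — closed.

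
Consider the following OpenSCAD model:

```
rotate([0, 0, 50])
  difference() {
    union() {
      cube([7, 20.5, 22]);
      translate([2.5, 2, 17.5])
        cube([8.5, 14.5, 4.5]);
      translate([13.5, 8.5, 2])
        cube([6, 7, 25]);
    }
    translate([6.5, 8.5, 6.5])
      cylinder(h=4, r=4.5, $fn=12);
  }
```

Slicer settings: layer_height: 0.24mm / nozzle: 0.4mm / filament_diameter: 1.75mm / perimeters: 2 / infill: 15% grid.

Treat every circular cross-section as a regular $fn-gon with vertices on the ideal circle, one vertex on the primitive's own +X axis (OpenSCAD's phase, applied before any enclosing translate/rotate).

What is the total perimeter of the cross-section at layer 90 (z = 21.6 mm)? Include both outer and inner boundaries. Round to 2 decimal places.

89.00 mm

At z = 21.6 mm: the 7×20.5 cube contributes its full rectangle (perimeter 55.00 mm); the cube at (2.5, 2) (footprint 8.5×14.5) is included at this height (perimeter 46.00 mm); the 6×7 cube at (13.5, 8.5) contributes its full rectangle (perimeter 26.00 mm); Taking the union: the regions partially overlap (shared area 65.25 mm²), so the edge portions inside another operand are dropped and the merged outline is re-measured after clipping — boundary = 89.00 mm; the cylinder at (6.5, 8.5) is not intersected at this z (z outside [6.5, 10.5]); Subtracting the remaining from the first: none of the subtracted shapes is present at this height, so that combined region is unchanged — boundary = 89.00 mm; (rotated 50° about Z; rotation is an isometry so areas/perimeters/island counts are preserved). Overall, the cross-section has 2 separate islands. Total boundary length (outer) = 89.00 mm.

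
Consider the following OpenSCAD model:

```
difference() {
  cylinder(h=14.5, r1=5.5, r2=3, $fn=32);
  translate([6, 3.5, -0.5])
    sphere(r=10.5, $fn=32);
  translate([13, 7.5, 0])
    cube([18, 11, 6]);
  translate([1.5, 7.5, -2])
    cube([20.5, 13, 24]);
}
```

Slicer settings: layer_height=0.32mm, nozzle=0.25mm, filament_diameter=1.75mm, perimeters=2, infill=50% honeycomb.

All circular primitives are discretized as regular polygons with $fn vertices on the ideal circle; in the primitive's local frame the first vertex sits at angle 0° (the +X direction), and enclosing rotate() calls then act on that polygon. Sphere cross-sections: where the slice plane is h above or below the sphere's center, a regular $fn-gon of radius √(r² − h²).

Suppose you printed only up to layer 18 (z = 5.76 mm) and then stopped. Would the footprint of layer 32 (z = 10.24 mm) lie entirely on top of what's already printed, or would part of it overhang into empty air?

Compare the two slices. At z = 5.76: the cone (r1=5.5→r2=3) has section circumradius 4.507 here — a regular 32-gon (area = (32/2)·4.507²·sin(360°/32) = 63.40 mm²); the sphere at (6, 3.5): section is a regular 32-gon, circumradius = √(r²−h²) = √(10.5²−6.26²) = 8.430 (area = (32/2)·8.430²·sin(360°/32) = 221.82 mm²); the 18×11 cube at (13, 7.5) contributes its full rectangle (area 198.00 mm²); the 20.5×13 cube at (1.5, 7.5) contributes its full rectangle (area 266.50 mm²); After the difference (first − rest): starting from the cone (63.40 mm²), the r=10.5 sphere at (6, 3.5) partially overlaps it — only the 41.02 mm² overlap (of its 221.82 mm²) is removed, clipping the outline; the 18×11 cube at (13, 7.5) misses the remaining region (no effect); the 20.5×13 cube at (1.5, 7.5) misses the remaining region (no effect) — area = 22.38 mm². At z = 10.24: the cone contributes a regular 32-gon of circumradius 3.734 (interpolated between r1=5.5 and r2=3 at t=0.706) (area = (32/2)·3.734²·sin(360°/32) = 43.53 mm²); the sphere at (6, 3.5) is not intersected at this z (|z−center|=10.740 > r=10.5); the cube at (13, 7.5) is not intersected at this z (z outside [0, 6]); the cube at (1.5, 7.5) (footprint 20.5×13) is included at this height (area 266.50 mm²); Taking the first minus the rest: starting from the cone (43.53 mm²), the 20.5×13 cube at (1.5, 7.5) misses the remaining region (no effect) — area = 43.53 mm². Checking containment: at z = 10.24 the cross-section extends beyond the z = 5.76 cross-section by about 30.48 mm².

part overhangs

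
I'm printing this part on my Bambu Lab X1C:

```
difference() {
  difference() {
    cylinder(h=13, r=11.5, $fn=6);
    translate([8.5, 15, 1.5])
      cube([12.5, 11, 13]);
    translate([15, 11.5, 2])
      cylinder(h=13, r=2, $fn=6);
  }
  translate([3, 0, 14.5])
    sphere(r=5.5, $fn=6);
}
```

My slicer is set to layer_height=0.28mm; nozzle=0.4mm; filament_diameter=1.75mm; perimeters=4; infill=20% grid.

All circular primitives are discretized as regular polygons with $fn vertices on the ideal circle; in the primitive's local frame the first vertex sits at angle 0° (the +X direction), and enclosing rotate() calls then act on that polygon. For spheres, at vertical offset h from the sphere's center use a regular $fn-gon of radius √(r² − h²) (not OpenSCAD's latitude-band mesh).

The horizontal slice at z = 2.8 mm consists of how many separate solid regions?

1

At z = 2.8 mm: the r=11.5 cylinder contributes a regular 6-gon of circumradius 11.5; the cube at (8.5, 15) (footprint 12.5×11) is included at this height; the r=2 cylinder at (15, 11.5) contributes a regular 6-gon of circumradius 2; Taking the first minus the rest: starting from the r=11.5 cylinder, the 12.5×11 cube at (8.5, 15) misses the remaining region (no effect); the r=2 cylinder at (15, 11.5) misses the remaining region (no effect) — 1 connected region; the sphere at (3, 0) is absent (|z−center|=11.700 > r=5.5); Subtracting the remaining from the first: none of the subtracted shapes is present at this height, so the result so far is unchanged — 1 connected region. The result has 1 disconnected region.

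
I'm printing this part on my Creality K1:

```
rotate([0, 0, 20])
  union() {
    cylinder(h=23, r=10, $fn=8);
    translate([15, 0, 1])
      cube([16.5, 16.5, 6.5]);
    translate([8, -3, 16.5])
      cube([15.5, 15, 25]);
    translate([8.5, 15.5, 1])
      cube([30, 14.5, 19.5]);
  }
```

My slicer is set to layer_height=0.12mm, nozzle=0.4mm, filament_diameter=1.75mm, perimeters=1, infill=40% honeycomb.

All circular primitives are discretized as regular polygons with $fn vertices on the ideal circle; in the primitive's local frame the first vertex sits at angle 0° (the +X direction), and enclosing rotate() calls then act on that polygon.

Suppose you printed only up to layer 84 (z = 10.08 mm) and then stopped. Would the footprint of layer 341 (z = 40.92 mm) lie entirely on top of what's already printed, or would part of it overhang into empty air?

Compare the two slices. At z = 10.08: the r=10 cylinder gives a regular 8-gon of circumradius 10 (constant along its height) (area = (8/2)·10.000²·sin(360°/8) = 282.84 mm²); the cube at (15, 0) does not reach this height (z outside [1, 7.5]); the cube at (8, -3) is not intersected at this z (z outside [16.5, 41.5]); the cube at (8.5, 15.5) is present — its section is the full 30×14.5 rectangle (area 435.00 mm²); Combining (union): the 2 present regions are separate (no shared area or edge), so areas and boundary lengths simply add and each stays a separate island — area = 717.84 mm²; (rotated 20° about Z; rotation is an isometry so areas/perimeters/island counts are preserved). At z = 40.92: the cylinder is not intersected at this z (z outside [0, 23]); the cube at (15, 0) does not reach this height (z outside [1, 7.5]); the cube at (8, -3) is present — its section is the full 15.5×15 rectangle (area 232.50 mm²); the cube at (8.5, 15.5) is not intersected at this z (z outside [1, 20.5]); Taking the union: only the 15.5×15 cube at (8, -3) is present, so the union is just that shape — area = 232.50 mm²; (rotated 20° about Z; rotation is an isometry so areas/perimeters/island counts are preserved). Checking containment: at z = 40.92 the cross-section extends beyond the z = 10.08 cross-section by about 223.54 mm².

part overhangs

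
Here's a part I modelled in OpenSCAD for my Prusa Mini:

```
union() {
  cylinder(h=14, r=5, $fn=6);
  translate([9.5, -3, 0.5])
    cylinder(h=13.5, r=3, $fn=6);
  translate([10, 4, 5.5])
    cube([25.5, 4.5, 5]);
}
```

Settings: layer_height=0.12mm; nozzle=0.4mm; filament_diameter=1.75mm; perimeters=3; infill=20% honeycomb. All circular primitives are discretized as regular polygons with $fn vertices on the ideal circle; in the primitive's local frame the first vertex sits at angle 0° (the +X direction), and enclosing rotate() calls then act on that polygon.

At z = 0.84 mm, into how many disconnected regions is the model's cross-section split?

2

At z = 0.84 mm: the cylinder: section is a regular 6-gon, circumradius r=5; the r=3 cylinder at (9.5, -3) contributes a regular 6-gon of circumradius 3; the cube at (10, 4) is absent (z outside [5.5, 10.5]); Taking the union: the 2 present regions are separate (no shared area or edge), so areas and boundary lengths simply add and each stays a separate island — 2 connected regions. The result has 2 disconnected regions.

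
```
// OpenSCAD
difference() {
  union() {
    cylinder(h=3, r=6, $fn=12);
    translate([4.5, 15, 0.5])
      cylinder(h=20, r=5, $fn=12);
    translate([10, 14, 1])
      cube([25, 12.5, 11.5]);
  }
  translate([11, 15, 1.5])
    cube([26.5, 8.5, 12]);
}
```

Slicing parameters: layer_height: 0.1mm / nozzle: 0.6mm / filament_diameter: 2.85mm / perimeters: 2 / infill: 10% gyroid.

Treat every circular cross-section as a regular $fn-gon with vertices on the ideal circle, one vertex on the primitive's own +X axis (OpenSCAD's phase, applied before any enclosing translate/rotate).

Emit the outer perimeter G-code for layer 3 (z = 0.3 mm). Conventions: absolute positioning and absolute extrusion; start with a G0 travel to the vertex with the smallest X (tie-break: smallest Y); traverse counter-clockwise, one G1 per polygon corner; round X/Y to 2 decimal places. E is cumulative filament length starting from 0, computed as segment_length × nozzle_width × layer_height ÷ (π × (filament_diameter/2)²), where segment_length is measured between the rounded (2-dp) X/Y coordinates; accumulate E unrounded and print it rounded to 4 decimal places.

At z = 0.3 mm: the r=6 cylinder gives a regular 12-gon of circumradius 6 (constant along its height); the cylinder at (4.5, 15) is absent (z outside [0.5, 20.5]); the cube at (10, 14) does not reach this height (z outside [1, 12.5]); Combining (union): only the r=6 cylinder is present, so the union is just that shape — 1 connected region; the cube at (11, 15) is not intersected at this z (z outside [1.5, 13.5]); Taking the first minus the rest: none of the subtracted shapes is present at this height, so that combined region is unchanged — 1 connected region. The outline is a single polygon with 12 vertices. Extrusion per mm of travel: 0.6 × 0.1 / (π × 1.425²) = 0.009405. Accumulating E over each segment gives final E = 0.3507.

G0 X-6.00 Y0.00 Z0.30
G1 X-5.20 Y-3.00 E0.0292
G1 X-3.00 Y-5.20 E0.0585
G1 X0.00 Y-6.00 E0.0877
G1 X3.00 Y-5.20 E0.1169
G1 X5.20 Y-3.00 E0.1461
G1 X6.00 Y0.00 E0.1753
G1 X5.20 Y3.00 E0.2045
G1 X3.00 Y5.20 E0.2338
G1 X0.00 Y6.00 E0.2630
G1 X-3.00 Y5.20 E0.2922
G1 X-5.20 Y3.00 E0.3215
G1 X-6.00 Y0.00 E0.3507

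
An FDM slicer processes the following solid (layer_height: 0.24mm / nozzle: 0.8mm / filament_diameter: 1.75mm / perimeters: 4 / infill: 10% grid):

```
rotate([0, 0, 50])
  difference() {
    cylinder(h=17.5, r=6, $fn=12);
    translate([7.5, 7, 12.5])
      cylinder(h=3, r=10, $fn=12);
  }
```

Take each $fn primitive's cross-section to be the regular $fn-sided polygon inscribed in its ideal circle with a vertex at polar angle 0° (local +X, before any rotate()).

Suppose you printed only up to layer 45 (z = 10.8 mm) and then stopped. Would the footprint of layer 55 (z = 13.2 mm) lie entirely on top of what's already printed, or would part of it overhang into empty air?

entirely on top

Compare the two slices. At z = 10.8: the r=6 cylinder contributes a regular 12-gon of circumradius 6 (area = (12/2)·6.000²·sin(360°/12) = 108.00 mm²); the cylinder at (7.5, 7) is absent (z outside [12.5, 15.5]); After the difference (first − rest): none of the subtracted shapes is present at this height, so the r=6 cylinder is unchanged — area = 108.00 mm²; (rotated 50° about Z; rotation is an isometry so areas/perimeters/island counts are preserved). At z = 13.2: the cylinder: section is a regular 12-gon, circumradius r=6 (area = (12/2)·6.000²·sin(360°/12) = 108.00 mm²); the cylinder at (7.5, 7): section is a regular 12-gon, circumradius r=10 (area = (12/2)·10.000²·sin(360°/12) = 300.00 mm²); After the difference (first − rest): starting from the r=6 cylinder (108.00 mm²), the r=10 cylinder at (7.5, 7) partially overlaps it — only the 41.47 mm² overlap (of its 300.00 mm²) is removed, clipping the outline — area = 66.53 mm²; (rotated 50° about Z; rotation is an isometry so areas/perimeters/island counts are preserved). Checking containment: the cross-section at z = 13.2 is a subset of the cross-section at z = 10.8.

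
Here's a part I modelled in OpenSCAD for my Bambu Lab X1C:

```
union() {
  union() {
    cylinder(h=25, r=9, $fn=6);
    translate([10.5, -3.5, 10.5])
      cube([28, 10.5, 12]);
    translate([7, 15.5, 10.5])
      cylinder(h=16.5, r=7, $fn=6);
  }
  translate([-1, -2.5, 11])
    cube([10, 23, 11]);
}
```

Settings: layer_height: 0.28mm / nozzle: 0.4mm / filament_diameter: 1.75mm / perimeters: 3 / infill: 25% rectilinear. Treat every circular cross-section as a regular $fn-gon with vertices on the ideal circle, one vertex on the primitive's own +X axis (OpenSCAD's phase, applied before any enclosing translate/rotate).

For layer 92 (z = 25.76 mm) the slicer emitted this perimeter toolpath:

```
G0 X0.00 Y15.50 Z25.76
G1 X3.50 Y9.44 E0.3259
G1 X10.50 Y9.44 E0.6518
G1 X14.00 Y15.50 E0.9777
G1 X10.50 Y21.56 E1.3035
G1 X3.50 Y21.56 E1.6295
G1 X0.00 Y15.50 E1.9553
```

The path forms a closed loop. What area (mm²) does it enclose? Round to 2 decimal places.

127.26 mm²

Apply the shoelace formula to the sequence of (X, Y) vertices; enclosed area = 127.26 mm².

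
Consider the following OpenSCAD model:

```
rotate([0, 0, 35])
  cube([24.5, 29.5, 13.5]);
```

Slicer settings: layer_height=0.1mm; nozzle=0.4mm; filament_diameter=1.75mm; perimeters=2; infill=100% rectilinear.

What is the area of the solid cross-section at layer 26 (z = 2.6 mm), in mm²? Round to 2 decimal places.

722.75 mm²

At z = 2.6 mm: the 24.5×29.5 cube contributes its full rectangle (area 722.75 mm²); (whole slice rotated 35° about Z — lengths, areas and connectivity unchanged). Overall, the cross-section is a single solid region. Net area = 722.75 mm².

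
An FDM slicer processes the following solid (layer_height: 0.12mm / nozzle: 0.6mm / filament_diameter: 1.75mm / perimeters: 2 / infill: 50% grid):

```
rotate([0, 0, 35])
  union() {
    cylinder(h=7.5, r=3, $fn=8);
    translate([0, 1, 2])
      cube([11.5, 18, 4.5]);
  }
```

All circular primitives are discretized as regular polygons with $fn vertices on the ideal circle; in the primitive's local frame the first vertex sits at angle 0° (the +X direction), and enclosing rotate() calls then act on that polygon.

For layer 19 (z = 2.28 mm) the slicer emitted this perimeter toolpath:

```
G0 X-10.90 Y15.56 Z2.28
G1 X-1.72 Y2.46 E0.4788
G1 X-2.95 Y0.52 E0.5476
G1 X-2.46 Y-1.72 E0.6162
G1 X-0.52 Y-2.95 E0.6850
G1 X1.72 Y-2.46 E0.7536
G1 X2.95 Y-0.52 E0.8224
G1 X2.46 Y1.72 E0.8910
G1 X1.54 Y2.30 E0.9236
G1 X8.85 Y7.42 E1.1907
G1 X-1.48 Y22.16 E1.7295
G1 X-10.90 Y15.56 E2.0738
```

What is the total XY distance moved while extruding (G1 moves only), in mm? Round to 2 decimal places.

Sum the Euclidean lengths of each G1 segment: total = 69.28 mm.

69.28 mm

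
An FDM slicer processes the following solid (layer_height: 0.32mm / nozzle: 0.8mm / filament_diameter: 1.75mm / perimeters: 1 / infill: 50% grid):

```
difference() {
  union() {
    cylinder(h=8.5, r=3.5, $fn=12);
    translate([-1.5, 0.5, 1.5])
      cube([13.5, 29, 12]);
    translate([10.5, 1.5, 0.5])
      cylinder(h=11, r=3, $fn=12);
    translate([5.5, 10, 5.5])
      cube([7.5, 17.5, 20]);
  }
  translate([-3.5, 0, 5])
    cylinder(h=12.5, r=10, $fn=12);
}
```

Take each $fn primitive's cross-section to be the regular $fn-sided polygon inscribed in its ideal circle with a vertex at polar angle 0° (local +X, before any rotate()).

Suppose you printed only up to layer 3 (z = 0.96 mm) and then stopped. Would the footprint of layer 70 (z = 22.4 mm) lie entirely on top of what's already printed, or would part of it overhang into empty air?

Compare the two slices. At z = 0.96: the r=3.5 cylinder gives a regular 12-gon of circumradius 3.5 (constant along its height) (area = (12/2)·3.500²·sin(360°/12) = 36.75 mm²); the cube at (-1.5, 0.5) is absent (z outside [1.5, 13.5]); the r=3 cylinder at (10.5, 1.5) contributes a regular 12-gon of circumradius 3 (area = (12/2)·3.000²·sin(360°/12) = 27.00 mm²); the cube at (5.5, 10) is not intersected at this z (z outside [5.5, 25.5]); Merging all regions: the 2 present regions are separate (no shared area or edge), so areas and boundary lengths simply add and each stays a separate island — area = 63.75 mm²; the cylinder at (-3.5, 0) is not intersected at this z (z outside [5, 17.5]); Subtracting the remaining from the first: none of the subtracted shapes is present at this height, so that combined region is unchanged — area = 63.75 mm². At z = 22.4: the cylinder is not intersected at this z (z outside [0, 8.5]); the cube at (-1.5, 0.5) does not reach this height (z outside [1.5, 13.5]); the cylinder at (10.5, 1.5) does not reach this height (z outside [0.5, 11.5]); the cube at (5.5, 10) (footprint 7.5×17.5) is included at this height (area 131.25 mm²); Merging all regions: only the 7.5×17.5 cube at (5.5, 10) is present, so the union is just that shape — area = 131.25 mm²; the cylinder at (-3.5, 0) is absent (z outside [5, 17.5]); After the difference (first − rest): none of the subtracted shapes is present at this height, so the result so far is unchanged — area = 131.25 mm². Checking containment: at z = 22.4 the cross-section extends beyond the z = 0.96 cross-section by about 131.25 mm².

part overhangs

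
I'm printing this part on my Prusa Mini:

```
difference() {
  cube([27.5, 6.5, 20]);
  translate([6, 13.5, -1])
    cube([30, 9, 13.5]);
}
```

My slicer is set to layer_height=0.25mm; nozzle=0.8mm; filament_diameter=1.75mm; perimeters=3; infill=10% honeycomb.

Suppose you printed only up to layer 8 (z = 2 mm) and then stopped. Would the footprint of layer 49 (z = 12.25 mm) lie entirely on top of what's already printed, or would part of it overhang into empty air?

Compare the two slices. At z = 2: the cube is present — its section is the full 27.5×6.5 rectangle (area 178.75 mm²); the 30×9 cube at (6, 13.5) contributes its full rectangle (area 270.00 mm²); Subtracting the remaining from the first: starting from the 27.5×6.5 cube (178.75 mm²), the 30×9 cube at (6, 13.5) misses the remaining region (no effect) — area = 178.75 mm². At z = 12.25: the cube is present — its section is the full 27.5×6.5 rectangle (area 178.75 mm²); the 30×9 cube at (6, 13.5) contributes its full rectangle (area 270.00 mm²); After the difference (first − rest): starting from the 27.5×6.5 cube (178.75 mm²), the 30×9 cube at (6, 13.5) misses the remaining region (no effect) — area = 178.75 mm². Checking containment: the cross-section at z = 12.25 is a subset of the cross-section at z = 2.

entirely on top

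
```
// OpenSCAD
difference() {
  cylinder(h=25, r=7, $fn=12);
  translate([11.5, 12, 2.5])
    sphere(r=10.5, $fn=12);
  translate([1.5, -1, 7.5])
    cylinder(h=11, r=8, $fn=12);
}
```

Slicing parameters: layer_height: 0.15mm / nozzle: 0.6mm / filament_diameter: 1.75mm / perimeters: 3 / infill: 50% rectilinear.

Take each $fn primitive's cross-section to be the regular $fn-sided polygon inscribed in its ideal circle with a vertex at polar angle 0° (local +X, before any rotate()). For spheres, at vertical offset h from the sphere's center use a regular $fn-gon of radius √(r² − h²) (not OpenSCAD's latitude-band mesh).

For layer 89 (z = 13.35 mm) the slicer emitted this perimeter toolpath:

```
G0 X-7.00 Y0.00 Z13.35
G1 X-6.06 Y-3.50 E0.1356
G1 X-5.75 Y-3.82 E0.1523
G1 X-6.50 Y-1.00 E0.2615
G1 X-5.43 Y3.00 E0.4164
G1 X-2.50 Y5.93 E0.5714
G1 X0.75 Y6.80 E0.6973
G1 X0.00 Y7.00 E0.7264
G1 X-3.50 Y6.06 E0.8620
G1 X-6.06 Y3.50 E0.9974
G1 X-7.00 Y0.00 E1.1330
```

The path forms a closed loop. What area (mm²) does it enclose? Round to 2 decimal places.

Apply the shoelace formula to the sequence of (X, Y) vertices; enclosed area = 8.05 mm².

8.05 mm²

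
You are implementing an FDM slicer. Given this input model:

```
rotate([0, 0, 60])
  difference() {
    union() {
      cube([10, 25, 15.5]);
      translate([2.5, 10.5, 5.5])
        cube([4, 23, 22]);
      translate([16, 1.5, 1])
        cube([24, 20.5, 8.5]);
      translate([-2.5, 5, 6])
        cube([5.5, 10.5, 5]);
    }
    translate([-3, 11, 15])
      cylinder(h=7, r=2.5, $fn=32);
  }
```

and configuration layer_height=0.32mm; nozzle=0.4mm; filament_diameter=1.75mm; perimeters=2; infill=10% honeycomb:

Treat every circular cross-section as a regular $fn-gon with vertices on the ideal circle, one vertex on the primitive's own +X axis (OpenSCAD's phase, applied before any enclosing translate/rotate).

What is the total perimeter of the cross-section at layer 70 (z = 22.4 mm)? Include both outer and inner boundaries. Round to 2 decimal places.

54.00 mm

At z = 22.4 mm: the cube does not reach this height (z outside [0, 15.5]); the 4×23 cube at (2.5, 10.5) contributes its full rectangle (perimeter 54.00 mm); the cube at (16, 1.5) is not intersected at this z (z outside [1, 9.5]); the cube at (-2.5, 5) is not intersected at this z (z outside [6, 11]); Merging all regions: only the 4×23 cube at (2.5, 10.5) is present, so the union is just that shape — boundary = 54.00 mm; the cylinder at (-3, 11) is absent (z outside [15, 22]); Subtracting the remaining from the first: none of the subtracted shapes is present at this height, so the result so far is unchanged — boundary = 54.00 mm; (whole slice rotated 60° about Z — lengths, areas and connectivity unchanged). Overall, the cross-section is a single solid region. Total boundary length (outer) = 54.00 mm.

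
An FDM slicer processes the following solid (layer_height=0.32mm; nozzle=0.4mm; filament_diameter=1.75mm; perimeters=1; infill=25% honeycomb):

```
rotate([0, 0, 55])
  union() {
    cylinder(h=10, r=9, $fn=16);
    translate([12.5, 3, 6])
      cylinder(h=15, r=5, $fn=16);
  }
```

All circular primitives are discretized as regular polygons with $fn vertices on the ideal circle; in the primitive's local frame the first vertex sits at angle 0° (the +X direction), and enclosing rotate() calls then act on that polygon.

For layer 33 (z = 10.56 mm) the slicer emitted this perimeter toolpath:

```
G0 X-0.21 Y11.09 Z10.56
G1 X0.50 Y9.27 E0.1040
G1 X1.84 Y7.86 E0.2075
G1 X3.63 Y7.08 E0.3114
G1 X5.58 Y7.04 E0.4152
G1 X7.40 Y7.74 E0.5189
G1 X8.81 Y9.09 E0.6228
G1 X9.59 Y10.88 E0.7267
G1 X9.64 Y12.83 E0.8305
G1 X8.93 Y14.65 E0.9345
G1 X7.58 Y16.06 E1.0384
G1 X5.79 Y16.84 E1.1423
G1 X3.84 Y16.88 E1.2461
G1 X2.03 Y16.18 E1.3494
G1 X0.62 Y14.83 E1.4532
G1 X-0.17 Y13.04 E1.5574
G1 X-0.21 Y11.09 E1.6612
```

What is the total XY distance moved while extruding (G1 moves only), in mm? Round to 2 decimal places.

31.22 mm

Sum the Euclidean lengths of each G1 segment: total = 31.22 mm.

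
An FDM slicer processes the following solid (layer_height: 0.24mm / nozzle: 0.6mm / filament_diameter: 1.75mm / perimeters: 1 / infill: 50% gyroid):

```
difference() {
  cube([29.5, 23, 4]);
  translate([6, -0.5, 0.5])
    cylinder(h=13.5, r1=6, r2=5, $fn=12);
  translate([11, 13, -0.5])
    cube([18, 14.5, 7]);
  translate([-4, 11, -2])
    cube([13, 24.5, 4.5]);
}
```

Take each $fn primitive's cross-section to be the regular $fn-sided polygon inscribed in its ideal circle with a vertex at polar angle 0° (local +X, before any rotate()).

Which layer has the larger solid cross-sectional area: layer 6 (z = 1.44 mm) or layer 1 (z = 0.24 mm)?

layer 1 (z = 0.24 mm)

Layer 6 (z = 1.44): the 29.5×23 cube contributes its full rectangle (area 678.50 mm²); the cone at (6, -0.5): at t=0.070 of its height the radius interpolates to r₁+(r₂−r₁)t = 5.930, giving a regular 12-gon of that circumradius (area = (12/2)·5.930²·sin(360°/12) = 105.51 mm²); the cube at (11, 13) (footprint 18×14.5) is included at this height (area 261.00 mm²); the cube at (-4, 11) (footprint 13×24.5) is included at this height (area 318.50 mm²); Taking the first minus the rest: starting from the 29.5×23 cube (678.50 mm²), the cone at (6, -0.5) partially overlaps it — only the 46.89 mm² overlap (of its 105.51 mm²) is removed, clipping the outline; the 18×14.5 cube at (11, 13) partially overlaps it — only the 180.00 mm² overlap (of its 261.00 mm²) is removed, clipping the outline; the 13×24.5 cube at (-4, 11) partially overlaps it — only the 108.00 mm² overlap (of its 318.50 mm²) is removed, clipping the outline — area = 343.61 mm². So its area = 343.61 mm². Layer 1 (z = 0.24): the cube is present — its section is the full 29.5×23 rectangle (area 678.50 mm²); the cone at (6, -0.5) is not intersected at this z (z outside [0.5, 14]); the cube at (11, 13) (footprint 18×14.5) is included at this height (area 261.00 mm²); the cube at (-4, 11) is present — its section is the full 13×24.5 rectangle (area 318.50 mm²); Subtracting the remaining from the first: starting from the 29.5×23 cube (678.50 mm²), the 18×14.5 cube at (11, 13) partially overlaps it — only the 180.00 mm² overlap (of its 261.00 mm²) is removed, clipping the outline; the 13×24.5 cube at (-4, 11) partially overlaps it — only the 108.00 mm² overlap (of its 318.50 mm²) is removed, clipping the outline — area = 390.50 mm². So its area = 390.50 mm². Layer 1 is larger (390.50 vs 343.61 mm²).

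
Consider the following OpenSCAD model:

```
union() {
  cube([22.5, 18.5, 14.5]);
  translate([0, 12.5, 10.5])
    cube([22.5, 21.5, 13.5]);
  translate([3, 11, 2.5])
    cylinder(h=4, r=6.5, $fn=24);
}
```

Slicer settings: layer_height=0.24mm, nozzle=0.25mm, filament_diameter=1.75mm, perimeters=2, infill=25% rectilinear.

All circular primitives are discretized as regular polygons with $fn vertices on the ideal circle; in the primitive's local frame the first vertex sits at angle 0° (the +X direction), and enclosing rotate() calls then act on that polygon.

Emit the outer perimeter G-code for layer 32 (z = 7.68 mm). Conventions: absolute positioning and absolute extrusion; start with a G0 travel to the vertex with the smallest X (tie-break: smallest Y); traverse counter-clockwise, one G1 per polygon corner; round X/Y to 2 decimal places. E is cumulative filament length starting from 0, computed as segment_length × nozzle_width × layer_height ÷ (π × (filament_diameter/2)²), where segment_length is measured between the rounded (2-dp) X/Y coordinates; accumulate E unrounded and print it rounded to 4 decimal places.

At z = 7.68 mm: the 22.5×18.5 cube contributes its full rectangle; the cube at (0, 12.5) is not intersected at this z (z outside [10.5, 24]); the cylinder at (3, 11) is not intersected at this z (z outside [2.5, 6.5]); Combining (union): only the 22.5×18.5 cube is present, so the union is just that shape — 1 connected region. The outline is a single polygon with 4 vertices. Extrusion per mm of travel: 0.25 × 0.24 / (π × 0.875²) = 0.024945. Accumulating E over each segment gives final E = 2.0455.

G0 X0.00 Y0.00 Z7.68
G1 X22.50 Y0.00 E0.5613
G1 X22.50 Y18.50 E1.0227
G1 X0.00 Y18.50 E1.5840
G1 X0.00 Y0.00 E2.0455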